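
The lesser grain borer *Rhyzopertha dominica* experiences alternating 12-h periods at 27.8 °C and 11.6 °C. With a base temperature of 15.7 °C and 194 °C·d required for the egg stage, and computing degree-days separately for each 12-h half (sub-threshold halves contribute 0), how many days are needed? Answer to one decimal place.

32.1 days

Day half: max(0, 27.8 − 15.7) × 0.5 = 12.1 × 0.5 = 6.05 DD.
Night half: max(0, 11.6 − 15.7) × 0.5 = 0.0 × 0.5 = 0.00 DD.
Per 24 h: 6.05 DD/day.
Duration = 194 / 6.05 = 32.066 ≈ 32.1 days.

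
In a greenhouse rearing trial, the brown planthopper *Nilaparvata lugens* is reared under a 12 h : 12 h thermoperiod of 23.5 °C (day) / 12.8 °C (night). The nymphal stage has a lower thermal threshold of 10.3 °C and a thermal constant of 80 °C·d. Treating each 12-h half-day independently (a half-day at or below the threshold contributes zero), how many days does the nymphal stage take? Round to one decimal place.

Day half: max(0, 23.5 − 10.3) × 0.5 = 13.2 × 0.5 = 6.60 DD.
Night half: max(0, 12.8 − 10.3) × 0.5 = 2.5 × 0.5 = 1.25 DD.
Per 24 h: 7.85 DD/day.
Duration = 80 / 7.85 = 10.191 ≈ 10.2 days.

10.2 days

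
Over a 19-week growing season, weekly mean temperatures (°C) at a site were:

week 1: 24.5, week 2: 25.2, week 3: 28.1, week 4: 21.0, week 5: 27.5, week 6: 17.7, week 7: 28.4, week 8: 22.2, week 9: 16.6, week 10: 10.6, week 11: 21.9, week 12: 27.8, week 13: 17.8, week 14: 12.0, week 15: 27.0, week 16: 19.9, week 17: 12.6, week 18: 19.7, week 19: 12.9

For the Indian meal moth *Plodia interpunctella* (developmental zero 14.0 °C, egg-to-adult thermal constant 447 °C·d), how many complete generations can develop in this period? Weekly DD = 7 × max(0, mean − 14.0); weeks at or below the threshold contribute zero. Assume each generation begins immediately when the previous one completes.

2 generations

Weekly DD (7 × max(0, T̄ − 14.0)): 73.5, 78.4, 98.7, 49.0, 94.5, 25.9, 100.8, 57.4, 18.2, 0.0, 55.3, 96.6, 26.6, 0.0, 91.0, 41.3, 0.0, 39.9, 0.0.
Season total = 947.1 DD.
Complete generations = ⌊947.1 / 447⌋ = 2.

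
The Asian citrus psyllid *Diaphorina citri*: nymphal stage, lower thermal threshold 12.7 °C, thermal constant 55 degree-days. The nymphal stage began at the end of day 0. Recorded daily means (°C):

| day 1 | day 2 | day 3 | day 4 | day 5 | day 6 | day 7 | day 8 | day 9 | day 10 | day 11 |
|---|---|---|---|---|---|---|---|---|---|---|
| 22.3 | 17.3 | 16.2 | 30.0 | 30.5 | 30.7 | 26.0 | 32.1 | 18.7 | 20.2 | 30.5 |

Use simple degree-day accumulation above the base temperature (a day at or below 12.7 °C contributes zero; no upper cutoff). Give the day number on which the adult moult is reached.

Daily DD above 12.7 °C: 9.6, 4.6, 3.5, 17.3, 17.8, 18.0, 13.3, 19.4, 6.0, 7.5, 17.8.
Cumulative: 9.6, 14.2, 17.7, 35.0, 52.8, 70.8, 84.1, 103.5, 109.5, 117.0, 134.8.
The total first reaches 55 DD on day 6.

day 6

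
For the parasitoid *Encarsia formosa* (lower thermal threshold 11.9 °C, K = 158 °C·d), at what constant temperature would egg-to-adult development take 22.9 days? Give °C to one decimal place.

18.8 °C

Required daily accumulation = 158 / 22.9 = 6.900 DD/day.
T = T_base + 6.900 = 11.9 + 6.900 = 18.800 ≈ 18.8 °C.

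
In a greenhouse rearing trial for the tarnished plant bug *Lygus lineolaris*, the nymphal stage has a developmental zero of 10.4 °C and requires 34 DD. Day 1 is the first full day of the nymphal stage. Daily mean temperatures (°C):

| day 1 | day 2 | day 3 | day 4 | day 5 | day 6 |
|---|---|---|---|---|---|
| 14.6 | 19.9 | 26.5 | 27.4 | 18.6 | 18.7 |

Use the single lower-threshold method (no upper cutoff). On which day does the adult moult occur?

day 4

Daily DD above 10.4 °C: 4.2, 9.5, 16.1, 17.0, 8.2, 8.3.
Cumulative: 4.2, 13.7, 29.8, 46.8, 55.0, 63.3.
The total first reaches 34 DD on day 4.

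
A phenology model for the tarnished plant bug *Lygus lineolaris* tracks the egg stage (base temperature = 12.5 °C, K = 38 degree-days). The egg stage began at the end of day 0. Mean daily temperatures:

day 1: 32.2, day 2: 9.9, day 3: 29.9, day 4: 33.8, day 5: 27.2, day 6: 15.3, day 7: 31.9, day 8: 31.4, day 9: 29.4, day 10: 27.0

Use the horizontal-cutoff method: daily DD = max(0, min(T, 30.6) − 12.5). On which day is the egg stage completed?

Daily DD above 12.5 °C (capped at 18.1): 18.1, 0.0, 17.4, 18.1, 14.7, 2.8, 18.1, 18.1, 16.9, 14.5.
Cumulative: 18.1, 18.1, 35.5, 53.6, 68.3, 71.1, 89.2, 107.3, 124.2, 138.7.
The total first reaches 38 DD on day 4.

day 4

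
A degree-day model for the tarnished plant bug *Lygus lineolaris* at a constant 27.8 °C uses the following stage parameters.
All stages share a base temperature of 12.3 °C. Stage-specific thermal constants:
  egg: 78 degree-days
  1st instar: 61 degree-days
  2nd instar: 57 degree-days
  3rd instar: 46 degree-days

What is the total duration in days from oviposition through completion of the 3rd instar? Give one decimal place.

Daily accumulation at 27.8 °C = 27.8 − 12.3 = 15.5 DD/day.
Total K = 78 + 61 + 57 + 46 = 242 DD.
Total duration = 242 / 15.5 = 15.613 ≈ 15.6 days.

15.6 days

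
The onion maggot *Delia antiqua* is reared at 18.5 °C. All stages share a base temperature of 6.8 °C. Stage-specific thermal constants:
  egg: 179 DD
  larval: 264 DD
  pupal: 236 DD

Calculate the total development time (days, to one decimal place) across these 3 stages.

58.0 days

Daily accumulation at 18.5 °C = 18.5 − 6.8 = 11.7 DD/day.
Total K = 179 + 264 + 236 = 679 DD.
Total duration = 679 / 11.7 = 58.034 ≈ 58.0 days.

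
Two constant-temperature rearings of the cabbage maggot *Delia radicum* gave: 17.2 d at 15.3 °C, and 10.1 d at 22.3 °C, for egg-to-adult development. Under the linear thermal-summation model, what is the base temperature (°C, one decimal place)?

Under the model K = D·(T − T_b), so D₁·(T₁ − T_b) = D₂·(T₂ − T_b).
17.2·(15.3 − T_b) = 10.1·(22.3 − T_b)
T_b = (17.2·15.3 − 10.1·22.3) / (17.2 − 10.1) = 37.93 / 7.1 = 5.342 °C ≈ 5.3 °C.

5.3 °C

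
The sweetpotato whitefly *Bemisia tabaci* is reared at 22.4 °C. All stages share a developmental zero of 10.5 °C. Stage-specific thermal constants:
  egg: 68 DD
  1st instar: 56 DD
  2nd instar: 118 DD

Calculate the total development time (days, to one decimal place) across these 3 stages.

Daily accumulation at 22.4 °C = 22.4 − 10.5 = 11.9 DD/day.
Total K = 68 + 56 + 118 = 242 DD.
Total duration = 242 / 11.9 = 20.336 ≈ 20.3 days.

20.3 days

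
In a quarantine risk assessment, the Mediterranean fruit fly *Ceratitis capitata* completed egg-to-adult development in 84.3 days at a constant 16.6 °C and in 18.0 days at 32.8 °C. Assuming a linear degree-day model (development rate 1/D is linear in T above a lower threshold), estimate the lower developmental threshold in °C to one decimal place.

Under the model K = D·(T − T_b), so D₁·(T₁ − T_b) = D₂·(T₂ − T_b).
84.3·(16.6 − T_b) = 18.0·(32.8 − T_b)
T_b = (84.3·16.6 − 18.0·32.8) / (84.3 − 18.0) = 808.98 / 66.3 = 12.202 °C ≈ 12.2 °C.

12.2 °C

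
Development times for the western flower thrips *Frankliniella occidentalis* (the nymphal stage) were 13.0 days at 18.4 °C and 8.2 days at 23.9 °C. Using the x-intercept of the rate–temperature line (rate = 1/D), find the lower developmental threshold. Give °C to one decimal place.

Under the model K = D·(T − T_b), so D₁·(T₁ − T_b) = D₂·(T₂ − T_b).
13.0·(18.4 − T_b) = 8.2·(23.9 − T_b)
T_b = (13.0·18.4 − 8.2·23.9) / (13.0 − 8.2) = 43.22 / 4.8 = 9.004 °C ≈ 9.0 °C.

9.0 °C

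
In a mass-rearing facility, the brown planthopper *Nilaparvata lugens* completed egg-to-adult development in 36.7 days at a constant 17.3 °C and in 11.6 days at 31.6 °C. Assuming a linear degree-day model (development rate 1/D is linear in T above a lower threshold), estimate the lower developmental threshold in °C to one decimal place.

Under the model K = D·(T − T_b), so D₁·(T₁ − T_b) = D₂·(T₂ − T_b).
36.7·(17.3 − T_b) = 11.6·(31.6 − T_b)
T_b = (36.7·17.3 − 11.6·31.6) / (36.7 − 11.6) = 268.35 / 25.1 = 10.691 °C ≈ 10.7 °C.

10.7 °C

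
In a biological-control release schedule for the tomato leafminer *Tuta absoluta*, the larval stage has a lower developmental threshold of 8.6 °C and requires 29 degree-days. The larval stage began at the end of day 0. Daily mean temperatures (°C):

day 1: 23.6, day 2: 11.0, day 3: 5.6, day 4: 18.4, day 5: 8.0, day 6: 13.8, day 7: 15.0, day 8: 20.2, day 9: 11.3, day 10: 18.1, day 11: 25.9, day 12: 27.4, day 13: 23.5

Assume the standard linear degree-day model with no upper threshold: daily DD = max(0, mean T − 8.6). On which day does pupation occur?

Daily DD above 8.6 °C: 15.0, 2.4, 0.0, 9.8, 0.0, 5.2, 6.4, 11.6, 2.7, 9.5, 17.3, 18.8, 14.9.
Cumulative: 15.0, 17.4, 17.4, 27.2, 27.2, 32.4, 38.8, 50.4, 53.1, 62.6, 79.9, 98.7, 113.6.
The total first reaches 29 DD on day 6.

day 6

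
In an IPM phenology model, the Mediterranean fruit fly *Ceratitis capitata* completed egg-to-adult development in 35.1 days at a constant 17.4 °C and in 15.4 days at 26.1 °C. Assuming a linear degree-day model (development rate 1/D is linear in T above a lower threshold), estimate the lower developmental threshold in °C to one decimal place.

10.6 °C

Equal thermal constants: D₁(T₁ − T_b) = D₂(T₂ − T_b).
35.1·(17.4 − T_b) = 15.4·(26.1 − T_b)
T_b = (35.1·17.4 − 15.4·26.1) / (35.1 − 15.4) = 208.80 / 19.7 = 10.599 °C ≈ 10.6 °C.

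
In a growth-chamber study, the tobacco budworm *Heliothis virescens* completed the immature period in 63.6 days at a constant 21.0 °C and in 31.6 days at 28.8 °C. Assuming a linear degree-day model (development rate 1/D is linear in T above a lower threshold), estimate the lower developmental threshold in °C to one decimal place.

Linear rate model ⇒ the product D·(T − T_b) is constant across temperatures.
63.6·(21.0 − T_b) = 31.6·(28.8 − T_b)
T_b = (63.6·21.0 − 31.6·28.8) / (63.6 − 31.6) = 425.52 / 32.0 = 13.298 °C ≈ 13.3 °C.

13.3 °C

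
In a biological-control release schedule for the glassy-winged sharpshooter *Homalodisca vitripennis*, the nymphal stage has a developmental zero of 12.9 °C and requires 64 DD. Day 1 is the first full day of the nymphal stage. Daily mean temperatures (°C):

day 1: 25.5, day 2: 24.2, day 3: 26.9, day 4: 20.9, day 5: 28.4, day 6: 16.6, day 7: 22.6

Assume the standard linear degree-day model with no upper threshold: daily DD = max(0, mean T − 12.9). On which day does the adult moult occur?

day 6

Daily DD above 12.9 °C: 12.6, 11.3, 14.0, 8.0, 15.5, 3.7, 9.7.
Cumulative: 12.6, 23.9, 37.9, 45.9, 61.4, 65.1, 74.8.
The total first reaches 64 DD on day 6.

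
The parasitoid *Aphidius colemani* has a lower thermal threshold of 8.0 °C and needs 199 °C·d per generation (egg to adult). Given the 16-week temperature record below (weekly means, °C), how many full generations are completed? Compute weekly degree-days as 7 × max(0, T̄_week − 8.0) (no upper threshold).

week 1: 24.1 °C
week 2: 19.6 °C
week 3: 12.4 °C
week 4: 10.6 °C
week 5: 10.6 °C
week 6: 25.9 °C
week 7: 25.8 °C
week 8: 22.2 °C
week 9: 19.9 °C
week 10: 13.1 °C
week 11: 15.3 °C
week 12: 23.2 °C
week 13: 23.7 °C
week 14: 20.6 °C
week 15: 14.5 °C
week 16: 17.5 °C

Weekly DD (7 × max(0, T̄ − 8.0)): 112.7, 81.2, 30.8, 18.2, 18.2, 125.3, 124.6, 99.4, 83.3, 35.7, 51.1, 106.4, 109.9, 88.2, 45.5, 66.5.
Season total = 1197.0 DD.
Complete generations = ⌊1197.0 / 199⌋ = 6.

6 generations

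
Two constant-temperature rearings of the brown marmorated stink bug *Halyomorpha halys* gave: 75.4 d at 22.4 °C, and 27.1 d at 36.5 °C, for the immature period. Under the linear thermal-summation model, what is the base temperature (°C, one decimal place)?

Under the model K = D·(T − T_b), so D₁·(T₁ − T_b) = D₂·(T₂ − T_b).
75.4·(22.4 − T_b) = 27.1·(36.5 − T_b)
T_b = (75.4·22.4 − 27.1·36.5) / (75.4 − 27.1) = 699.81 / 48.3 = 14.489 °C ≈ 14.5 °C.

14.5 °C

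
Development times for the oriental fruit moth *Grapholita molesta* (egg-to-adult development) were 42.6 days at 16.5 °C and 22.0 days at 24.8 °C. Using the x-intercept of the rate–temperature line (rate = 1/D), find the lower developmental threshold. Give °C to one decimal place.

Equal thermal constants: D₁(T₁ − T_b) = D₂(T₂ − T_b).
42.6·(16.5 − T_b) = 22.0·(24.8 − T_b)
T_b = (42.6·16.5 − 22.0·24.8) / (42.6 − 22.0) = 157.30 / 20.6 = 7.636 °C ≈ 7.6 °C.

7.6 °C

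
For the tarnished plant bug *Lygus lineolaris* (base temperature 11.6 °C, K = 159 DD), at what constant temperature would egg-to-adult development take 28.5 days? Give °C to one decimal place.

Required daily accumulation = 159 / 28.5 = 5.579 DD/day.
T = T_base + 5.579 = 11.6 + 5.579 = 17.179 ≈ 17.2 °C.

17.2 °C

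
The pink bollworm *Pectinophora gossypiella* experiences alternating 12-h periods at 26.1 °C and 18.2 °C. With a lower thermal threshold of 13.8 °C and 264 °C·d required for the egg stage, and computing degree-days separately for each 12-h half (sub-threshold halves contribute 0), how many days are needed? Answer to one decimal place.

31.6 days

Day half: max(0, 26.1 − 13.8) × 0.5 = 12.3 × 0.5 = 6.15 DD.
Night half: max(0, 18.2 − 13.8) × 0.5 = 4.4 × 0.5 = 2.20 DD.
Per 24 h: 8.35 DD/day.
Duration = 264 / 8.35 = 31.617 ≈ 31.6 days.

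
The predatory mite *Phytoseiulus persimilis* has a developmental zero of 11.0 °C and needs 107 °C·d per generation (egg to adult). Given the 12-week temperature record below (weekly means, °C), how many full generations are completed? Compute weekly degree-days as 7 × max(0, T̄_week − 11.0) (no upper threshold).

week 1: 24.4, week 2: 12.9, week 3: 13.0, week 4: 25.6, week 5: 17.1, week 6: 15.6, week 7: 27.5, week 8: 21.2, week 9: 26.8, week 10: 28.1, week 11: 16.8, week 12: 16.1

Weekly DD (7 × max(0, T̄ − 11.0)): 93.8, 13.3, 14.0, 102.2, 42.7, 32.2, 115.5, 71.4, 110.6, 119.7, 40.6, 35.7.
Season total = 791.7 DD.
Complete generations = ⌊791.7 / 107⌋ = 7.

7 generations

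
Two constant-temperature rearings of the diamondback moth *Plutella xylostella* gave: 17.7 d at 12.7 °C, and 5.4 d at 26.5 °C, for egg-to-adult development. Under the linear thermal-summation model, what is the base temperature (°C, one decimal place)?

Linear rate model ⇒ the product D·(T − T_b) is constant across temperatures.
17.7·(12.7 − T_b) = 5.4·(26.5 − T_b)
T_b = (17.7·12.7 − 5.4·26.5) / (17.7 − 5.4) = 81.69 / 12.3 = 6.641 °C ≈ 6.6 °C.

6.6 °C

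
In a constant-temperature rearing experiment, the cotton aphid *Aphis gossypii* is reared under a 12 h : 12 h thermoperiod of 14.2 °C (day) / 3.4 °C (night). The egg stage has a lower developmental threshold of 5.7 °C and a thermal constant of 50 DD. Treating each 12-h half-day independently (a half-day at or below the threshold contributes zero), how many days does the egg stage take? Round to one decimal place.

Day half: max(0, 14.2 − 5.7) × 0.5 = 8.5 × 0.5 = 4.25 DD.
Night half: max(0, 3.4 − 5.7) × 0.5 = 0.0 × 0.5 = 0.00 DD.
Per 24 h: 4.25 DD/day.
Duration = 50 / 4.25 = 11.765 ≈ 11.8 days.

11.8 days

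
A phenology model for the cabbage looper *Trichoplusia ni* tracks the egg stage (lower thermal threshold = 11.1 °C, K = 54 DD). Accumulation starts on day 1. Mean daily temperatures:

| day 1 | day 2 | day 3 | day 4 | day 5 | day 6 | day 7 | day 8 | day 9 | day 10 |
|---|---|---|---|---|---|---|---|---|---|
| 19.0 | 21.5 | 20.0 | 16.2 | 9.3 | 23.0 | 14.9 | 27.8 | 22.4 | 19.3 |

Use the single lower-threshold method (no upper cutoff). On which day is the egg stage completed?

day 8

Daily DD above 11.1 °C: 7.9, 10.4, 8.9, 5.1, 0.0, 11.9, 3.8, 16.7, 11.3, 8.2.
Cumulative: 7.9, 18.3, 27.2, 32.3, 32.3, 44.2, 48.0, 64.7, 76.0, 84.2.
The total first reaches 54 DD on day 8.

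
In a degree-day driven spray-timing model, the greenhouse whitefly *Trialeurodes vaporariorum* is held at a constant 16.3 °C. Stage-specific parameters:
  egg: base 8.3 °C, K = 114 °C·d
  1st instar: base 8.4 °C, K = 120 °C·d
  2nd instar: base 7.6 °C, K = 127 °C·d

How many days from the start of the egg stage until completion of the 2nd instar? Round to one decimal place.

44.0 days

egg: 114 / (16.3 − 8.3) = 114 / 8.0 = 14.250 d.
1st instar: 120 / (16.3 − 8.4) = 120 / 7.9 = 15.190 d.
2nd instar: 127 / (16.3 − 7.6) = 127 / 8.7 = 14.598 d.
Sum = 44.038 ≈ 44.0 days.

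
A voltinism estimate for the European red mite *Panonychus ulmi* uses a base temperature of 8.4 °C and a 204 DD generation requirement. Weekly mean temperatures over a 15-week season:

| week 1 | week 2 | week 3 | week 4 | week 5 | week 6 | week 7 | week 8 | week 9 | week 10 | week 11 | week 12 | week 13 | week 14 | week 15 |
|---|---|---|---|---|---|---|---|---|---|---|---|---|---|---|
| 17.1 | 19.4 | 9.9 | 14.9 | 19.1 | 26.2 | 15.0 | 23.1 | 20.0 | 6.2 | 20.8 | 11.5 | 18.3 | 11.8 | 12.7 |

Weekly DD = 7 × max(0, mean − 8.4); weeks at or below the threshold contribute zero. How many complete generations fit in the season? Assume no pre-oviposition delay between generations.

Weekly DD (7 × max(0, T̄ − 8.4)): 60.9, 77.0, 10.5, 45.5, 74.9, 124.6, 46.2, 102.9, 81.2, 0.0, 86.8, 21.7, 69.3, 23.8, 30.1.
Season total = 855.4 DD.
Complete generations = ⌊855.4 / 204⌋ = 4.

4 generations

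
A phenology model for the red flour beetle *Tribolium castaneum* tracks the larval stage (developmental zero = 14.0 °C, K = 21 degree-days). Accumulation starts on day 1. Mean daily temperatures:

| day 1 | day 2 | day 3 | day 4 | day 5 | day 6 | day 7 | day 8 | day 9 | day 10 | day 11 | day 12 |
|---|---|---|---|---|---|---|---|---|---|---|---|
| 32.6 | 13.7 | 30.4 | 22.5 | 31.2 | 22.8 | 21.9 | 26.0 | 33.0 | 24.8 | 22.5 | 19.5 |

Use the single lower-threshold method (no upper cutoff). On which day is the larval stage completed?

day 3

Daily DD above 14.0 °C: 18.6, 0.0, 16.4, 8.5, 17.2, 8.8, 7.9, 12.0, 19.0, 10.8, 8.5, 5.5.
Cumulative: 18.6, 18.6, 35.0, 43.5, 60.7, 69.5, 77.4, 89.4, 108.4, 119.2, 127.7, 133.2.
The total first reaches 21 DD on day 3.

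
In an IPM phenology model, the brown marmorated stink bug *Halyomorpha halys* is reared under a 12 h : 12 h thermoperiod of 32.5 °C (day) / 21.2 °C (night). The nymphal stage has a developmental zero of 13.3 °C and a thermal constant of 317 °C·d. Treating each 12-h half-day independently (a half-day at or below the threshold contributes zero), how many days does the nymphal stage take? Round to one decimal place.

Day half: max(0, 32.5 − 13.3) × 0.5 = 19.2 × 0.5 = 9.60 DD.
Night half: max(0, 21.2 − 13.3) × 0.5 = 7.9 × 0.5 = 3.95 DD.
Per 24 h: 13.55 DD/day.
Duration = 317 / 13.55 = 23.395 ≈ 23.4 days.

23.4 days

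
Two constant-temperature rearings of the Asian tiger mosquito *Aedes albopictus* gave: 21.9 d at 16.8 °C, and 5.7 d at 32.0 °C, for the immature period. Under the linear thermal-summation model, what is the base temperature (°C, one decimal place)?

11.5 °C

Equal thermal constants: D₁(T₁ − T_b) = D₂(T₂ − T_b).
21.9·(16.8 − T_b) = 5.7·(32.0 − T_b)
T_b = (21.9·16.8 − 5.7·32.0) / (21.9 − 5.7) = 185.52 / 16.2 = 11.452 °C ≈ 11.5 °C.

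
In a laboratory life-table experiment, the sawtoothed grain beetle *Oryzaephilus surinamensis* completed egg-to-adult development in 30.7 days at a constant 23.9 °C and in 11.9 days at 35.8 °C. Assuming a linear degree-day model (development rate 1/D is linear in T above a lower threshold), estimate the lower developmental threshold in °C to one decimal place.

16.4 °C

Equal thermal constants: D₁(T₁ − T_b) = D₂(T₂ − T_b).
30.7·(23.9 − T_b) = 11.9·(35.8 − T_b)
T_b = (30.7·23.9 − 11.9·35.8) / (30.7 − 11.9) = 307.71 / 18.8 = 16.368 °C ≈ 16.4 °C.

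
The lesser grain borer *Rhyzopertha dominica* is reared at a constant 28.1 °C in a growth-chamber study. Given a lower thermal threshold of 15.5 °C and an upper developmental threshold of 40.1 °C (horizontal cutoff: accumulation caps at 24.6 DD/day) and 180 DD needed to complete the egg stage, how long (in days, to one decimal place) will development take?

Daily accumulation = 28.1 − 15.5 = 12.6 DD/day.
Duration = 180 / 12.6 = 14.286 ≈ 14.3 days.

14.3 days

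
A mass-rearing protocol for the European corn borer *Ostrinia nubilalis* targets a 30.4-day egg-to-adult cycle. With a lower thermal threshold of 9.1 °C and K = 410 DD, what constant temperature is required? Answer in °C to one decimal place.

22.6 °C

Required daily accumulation = 410 / 30.4 = 13.487 DD/day.
T = T_base + 13.487 = 9.1 + 13.487 = 22.587 ≈ 22.6 °C.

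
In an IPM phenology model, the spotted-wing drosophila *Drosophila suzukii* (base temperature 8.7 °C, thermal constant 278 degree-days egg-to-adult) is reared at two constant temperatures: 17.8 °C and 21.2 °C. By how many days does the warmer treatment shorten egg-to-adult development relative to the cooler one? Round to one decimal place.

8.3 days

At 17.8 °C: 278 / (17.8 − 8.7) = 278 / 9.1 = 30.549 d.
At 21.2 °C: 278 / (21.2 − 8.7) = 278 / 12.5 = 22.240 d.
Difference = |30.549 − 22.240| = 8.309 ≈ 8.3 days.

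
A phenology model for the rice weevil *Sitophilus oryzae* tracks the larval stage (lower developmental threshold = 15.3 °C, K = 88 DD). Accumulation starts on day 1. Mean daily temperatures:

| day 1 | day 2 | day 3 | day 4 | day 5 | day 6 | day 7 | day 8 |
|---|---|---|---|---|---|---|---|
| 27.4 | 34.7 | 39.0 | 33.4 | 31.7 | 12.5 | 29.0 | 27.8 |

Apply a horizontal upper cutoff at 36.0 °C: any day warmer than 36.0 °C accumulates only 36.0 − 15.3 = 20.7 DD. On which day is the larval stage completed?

day 7

Daily DD above 15.3 °C (capped at 20.7): 12.1, 19.4, 20.7, 18.1, 16.4, 0.0, 13.7, 12.5.
Cumulative: 12.1, 31.5, 52.2, 70.3, 86.7, 86.7, 100.4, 112.9.
The total first reaches 88 DD on day 7.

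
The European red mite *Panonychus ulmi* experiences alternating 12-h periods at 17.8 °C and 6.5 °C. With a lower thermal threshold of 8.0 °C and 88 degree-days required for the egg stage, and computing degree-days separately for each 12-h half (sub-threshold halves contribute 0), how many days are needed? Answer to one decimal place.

Day half: max(0, 17.8 − 8.0) × 0.5 = 9.8 × 0.5 = 4.90 DD.
Night half: max(0, 6.5 − 8.0) × 0.5 = 0.0 × 0.5 = 0.00 DD.
Per 24 h: 4.90 DD/day.
Duration = 88 / 4.90 = 17.959 ≈ 18.0 days.

18.0 days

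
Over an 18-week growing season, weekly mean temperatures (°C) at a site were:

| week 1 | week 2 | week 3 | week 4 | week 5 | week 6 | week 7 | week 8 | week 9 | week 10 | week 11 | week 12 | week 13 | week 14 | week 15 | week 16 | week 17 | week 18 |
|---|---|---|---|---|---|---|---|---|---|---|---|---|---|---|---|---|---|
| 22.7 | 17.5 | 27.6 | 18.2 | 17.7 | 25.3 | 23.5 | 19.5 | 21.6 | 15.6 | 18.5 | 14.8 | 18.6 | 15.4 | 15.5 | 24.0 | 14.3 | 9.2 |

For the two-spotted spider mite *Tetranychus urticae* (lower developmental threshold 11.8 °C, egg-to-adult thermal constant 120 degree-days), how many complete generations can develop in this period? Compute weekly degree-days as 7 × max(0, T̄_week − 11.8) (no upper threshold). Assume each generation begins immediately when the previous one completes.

Weekly DD (7 × max(0, T̄ − 11.8)): 76.3, 39.9, 110.6, 44.8, 41.3, 94.5, 81.9, 53.9, 68.6, 26.6, 46.9, 21.0, 47.6, 25.2, 25.9, 85.4, 17.5, 0.0.
Season total = 907.9 DD.
Complete generations = ⌊907.9 / 120⌋ = 7.

7 generations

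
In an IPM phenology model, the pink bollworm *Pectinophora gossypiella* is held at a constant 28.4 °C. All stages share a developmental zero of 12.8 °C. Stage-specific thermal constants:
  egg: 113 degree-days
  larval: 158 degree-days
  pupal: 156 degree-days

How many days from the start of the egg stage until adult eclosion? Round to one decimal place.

27.4 days

Daily accumulation at 28.4 °C = 28.4 − 12.8 = 15.6 DD/day.
Total K = 113 + 158 + 156 = 427 DD.
Total duration = 427 / 15.6 = 27.372 ≈ 27.4 days.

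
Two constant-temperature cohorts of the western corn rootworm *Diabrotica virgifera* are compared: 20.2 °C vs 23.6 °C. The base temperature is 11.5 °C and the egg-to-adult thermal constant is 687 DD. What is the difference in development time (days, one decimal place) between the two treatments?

22.2 days

At 20.2 °C: 687 / (20.2 − 11.5) = 687 / 8.7 = 78.966 d.
At 23.6 °C: 687 / (23.6 − 11.5) = 687 / 12.1 = 56.777 d.
Difference = |78.966 − 56.777| = 22.189 ≈ 22.2 days.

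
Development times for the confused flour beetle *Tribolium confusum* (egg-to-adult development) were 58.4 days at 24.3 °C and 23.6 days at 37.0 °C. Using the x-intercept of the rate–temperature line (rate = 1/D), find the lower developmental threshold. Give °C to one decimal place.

Under the model K = D·(T − T_b), so D₁·(T₁ − T_b) = D₂·(T₂ − T_b).
58.4·(24.3 − T_b) = 23.6·(37.0 − T_b)
T_b = (58.4·24.3 − 23.6·37.0) / (58.4 − 23.6) = 545.92 / 34.8 = 15.687 °C ≈ 15.7 °C.

15.7 °C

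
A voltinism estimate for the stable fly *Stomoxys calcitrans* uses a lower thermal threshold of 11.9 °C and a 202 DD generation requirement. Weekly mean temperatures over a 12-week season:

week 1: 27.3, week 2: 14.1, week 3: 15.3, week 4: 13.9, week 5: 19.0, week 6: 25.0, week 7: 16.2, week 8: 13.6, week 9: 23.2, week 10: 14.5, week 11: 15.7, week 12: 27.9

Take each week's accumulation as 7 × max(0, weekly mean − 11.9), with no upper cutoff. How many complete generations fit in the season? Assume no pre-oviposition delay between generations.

2 generations

Weekly DD (7 × max(0, T̄ − 11.9)): 107.8, 15.4, 23.8, 14.0, 49.7, 91.7, 30.1, 11.9, 79.1, 18.2, 26.6, 112.0.
Season total = 580.3 DD.
Complete generations = ⌊580.3 / 202⌋ = 2.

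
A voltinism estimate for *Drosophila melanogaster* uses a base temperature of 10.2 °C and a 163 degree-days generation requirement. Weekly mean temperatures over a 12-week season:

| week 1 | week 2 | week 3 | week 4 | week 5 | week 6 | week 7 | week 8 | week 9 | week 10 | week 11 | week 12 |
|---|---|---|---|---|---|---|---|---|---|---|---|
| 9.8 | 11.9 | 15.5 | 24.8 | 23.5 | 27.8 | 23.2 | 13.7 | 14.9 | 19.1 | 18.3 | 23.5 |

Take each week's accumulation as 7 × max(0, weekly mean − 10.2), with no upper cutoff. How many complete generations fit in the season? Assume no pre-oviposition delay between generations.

Weekly DD (7 × max(0, T̄ − 10.2)): 0.0, 11.9, 37.1, 102.2, 93.1, 123.2, 91.0, 24.5, 32.9, 62.3, 56.7, 93.1.
Season total = 728.0 DD.
Complete generations = ⌊728.0 / 163⌋ = 4.

4 generations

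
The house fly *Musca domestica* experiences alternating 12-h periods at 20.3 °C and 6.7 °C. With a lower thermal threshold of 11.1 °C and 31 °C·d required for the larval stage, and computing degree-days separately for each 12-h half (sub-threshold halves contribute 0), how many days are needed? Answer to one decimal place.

Day half: max(0, 20.3 − 11.1) × 0.5 = 9.2 × 0.5 = 4.60 DD.
Night half: max(0, 6.7 − 11.1) × 0.5 = 0.0 × 0.5 = 0.00 DD.
Per 24 h: 4.60 DD/day.
Duration = 31 / 4.60 = 6.739 ≈ 6.7 days.

6.7 days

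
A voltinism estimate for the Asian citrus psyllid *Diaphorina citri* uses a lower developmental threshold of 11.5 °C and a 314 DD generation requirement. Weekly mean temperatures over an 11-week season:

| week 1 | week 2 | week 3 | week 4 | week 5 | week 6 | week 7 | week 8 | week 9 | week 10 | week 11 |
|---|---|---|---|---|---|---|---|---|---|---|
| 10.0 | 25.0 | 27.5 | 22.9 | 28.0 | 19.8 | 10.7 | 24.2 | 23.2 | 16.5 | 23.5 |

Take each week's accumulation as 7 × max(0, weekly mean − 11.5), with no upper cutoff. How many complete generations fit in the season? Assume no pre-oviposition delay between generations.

2 generations

Weekly DD (7 × max(0, T̄ − 11.5)): 0.0, 94.5, 112.0, 79.8, 115.5, 58.1, 0.0, 88.9, 81.9, 35.0, 84.0.
Season total = 749.7 DD.
Complete generations = ⌊749.7 / 314⌋ = 2.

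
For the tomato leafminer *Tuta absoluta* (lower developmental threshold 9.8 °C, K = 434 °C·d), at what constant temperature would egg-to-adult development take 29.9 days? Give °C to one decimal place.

Required daily accumulation = 434 / 29.9 = 14.515 DD/day.
T = T_base + 14.515 = 9.8 + 14.515 = 24.315 ≈ 24.3 °C.

24.3 °C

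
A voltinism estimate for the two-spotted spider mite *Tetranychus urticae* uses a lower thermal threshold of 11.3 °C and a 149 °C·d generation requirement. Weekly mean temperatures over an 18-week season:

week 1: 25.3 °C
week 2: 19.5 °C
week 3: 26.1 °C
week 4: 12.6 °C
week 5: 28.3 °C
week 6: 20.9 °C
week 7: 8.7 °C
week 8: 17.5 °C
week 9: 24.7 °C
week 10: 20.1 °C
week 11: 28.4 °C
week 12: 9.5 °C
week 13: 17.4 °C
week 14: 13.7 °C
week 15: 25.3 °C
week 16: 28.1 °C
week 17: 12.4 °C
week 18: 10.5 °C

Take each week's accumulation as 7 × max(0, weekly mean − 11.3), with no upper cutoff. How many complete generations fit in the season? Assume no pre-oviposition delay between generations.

7 generations

Weekly DD (7 × max(0, T̄ − 11.3)): 98.0, 57.4, 103.6, 9.1, 119.0, 67.2, 0.0, 43.4, 93.8, 61.6, 119.7, 0.0, 42.7, 16.8, 98.0, 117.6, 7.7, 0.0.
Season total = 1055.6 DD.
Complete generations = ⌊1055.6 / 149⌋ = 7.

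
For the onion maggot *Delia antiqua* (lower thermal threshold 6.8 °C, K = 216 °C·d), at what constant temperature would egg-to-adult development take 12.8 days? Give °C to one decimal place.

Required daily accumulation = 216 / 12.8 = 16.875 DD/day.
T = T_base + 16.875 = 6.8 + 16.875 = 23.675 ≈ 23.7 °C.

23.7 °C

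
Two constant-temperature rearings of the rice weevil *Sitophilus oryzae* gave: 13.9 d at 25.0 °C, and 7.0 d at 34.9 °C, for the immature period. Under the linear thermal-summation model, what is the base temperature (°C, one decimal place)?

15.0 °C

Linear rate model ⇒ the product D·(T − T_b) is constant across temperatures.
13.9·(25.0 − T_b) = 7.0·(34.9 − T_b)
T_b = (13.9·25.0 − 7.0·34.9) / (13.9 − 7.0) = 103.20 / 6.9 = 14.957 °C ≈ 15.0 °C.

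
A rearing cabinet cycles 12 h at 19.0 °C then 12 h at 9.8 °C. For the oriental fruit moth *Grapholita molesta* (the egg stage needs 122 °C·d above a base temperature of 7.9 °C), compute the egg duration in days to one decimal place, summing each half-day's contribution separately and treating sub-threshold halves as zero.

Day half: max(0, 19.0 − 7.9) × 0.5 = 11.1 × 0.5 = 5.55 DD.
Night half: max(0, 9.8 − 7.9) × 0.5 = 1.9 × 0.5 = 0.95 DD.
Per 24 h: 6.50 DD/day.
Duration = 122 / 6.50 = 18.769 ≈ 18.8 days.

18.8 days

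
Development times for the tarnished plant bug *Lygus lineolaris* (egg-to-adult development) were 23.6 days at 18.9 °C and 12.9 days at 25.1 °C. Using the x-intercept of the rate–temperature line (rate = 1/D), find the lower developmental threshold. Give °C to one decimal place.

11.4 °C

Under the model K = D·(T − T_b), so D₁·(T₁ − T_b) = D₂·(T₂ − T_b).
23.6·(18.9 − T_b) = 12.9·(25.1 − T_b)
T_b = (23.6·18.9 − 12.9·25.1) / (23.6 − 12.9) = 122.25 / 10.7 = 11.425 °C ≈ 11.4 °C.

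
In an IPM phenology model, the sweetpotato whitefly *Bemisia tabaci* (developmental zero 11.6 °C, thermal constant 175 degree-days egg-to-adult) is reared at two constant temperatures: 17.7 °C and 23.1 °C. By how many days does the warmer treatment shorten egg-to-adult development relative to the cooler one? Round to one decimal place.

At 17.7 °C: 175 / (17.7 − 11.6) = 175 / 6.1 = 28.689 d.
At 23.1 °C: 175 / (23.1 − 11.6) = 175 / 11.5 = 15.217 d.
Difference = |28.689 − 15.217| = 13.471 ≈ 13.5 days.

13.5 days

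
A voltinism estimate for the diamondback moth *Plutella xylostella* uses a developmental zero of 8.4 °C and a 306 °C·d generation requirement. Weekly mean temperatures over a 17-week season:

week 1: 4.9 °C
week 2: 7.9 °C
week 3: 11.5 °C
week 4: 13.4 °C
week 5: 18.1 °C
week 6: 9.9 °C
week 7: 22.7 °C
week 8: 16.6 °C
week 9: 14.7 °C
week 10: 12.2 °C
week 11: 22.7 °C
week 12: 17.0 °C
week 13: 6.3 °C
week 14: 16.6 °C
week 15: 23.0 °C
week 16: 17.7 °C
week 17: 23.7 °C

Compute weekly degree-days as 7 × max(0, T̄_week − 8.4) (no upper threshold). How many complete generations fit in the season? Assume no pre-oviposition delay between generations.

2 generations

Weekly DD (7 × max(0, T̄ − 8.4)): 0.0, 0.0, 21.7, 35.0, 67.9, 10.5, 100.1, 57.4, 44.1, 26.6, 100.1, 60.2, 0.0, 57.4, 102.2, 65.1, 107.1.
Season total = 855.4 DD.
Complete generations = ⌊855.4 / 306⌋ = 2.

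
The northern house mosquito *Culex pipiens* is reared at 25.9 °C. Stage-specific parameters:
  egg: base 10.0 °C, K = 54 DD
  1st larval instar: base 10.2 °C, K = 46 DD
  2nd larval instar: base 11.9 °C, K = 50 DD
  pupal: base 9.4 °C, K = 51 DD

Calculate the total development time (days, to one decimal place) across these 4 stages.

egg: 54 / (25.9 − 10.0) = 54 / 15.9 = 3.396 d.
1st larval instar: 46 / (25.9 − 10.2) = 46 / 15.7 = 2.930 d.
2nd larval instar: 50 / (25.9 − 11.9) = 50 / 14.0 = 3.571 d.
pupal: 51 / (25.9 − 9.4) = 51 / 16.5 = 3.091 d.
Sum = 12.989 ≈ 13.0 days.

13.0 days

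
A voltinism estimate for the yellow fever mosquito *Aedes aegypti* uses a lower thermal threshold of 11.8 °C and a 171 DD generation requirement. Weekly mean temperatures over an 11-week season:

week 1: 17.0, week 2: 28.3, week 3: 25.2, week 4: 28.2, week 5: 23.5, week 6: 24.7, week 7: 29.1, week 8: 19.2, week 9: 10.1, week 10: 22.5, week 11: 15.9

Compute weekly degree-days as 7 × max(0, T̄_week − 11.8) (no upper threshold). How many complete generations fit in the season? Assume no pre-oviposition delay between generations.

Weekly DD (7 × max(0, T̄ − 11.8)): 36.4, 115.5, 93.8, 114.8, 81.9, 90.3, 121.1, 51.8, 0.0, 74.9, 28.7.
Season total = 809.2 DD.
Complete generations = ⌊809.2 / 171⌋ = 4.

4 generations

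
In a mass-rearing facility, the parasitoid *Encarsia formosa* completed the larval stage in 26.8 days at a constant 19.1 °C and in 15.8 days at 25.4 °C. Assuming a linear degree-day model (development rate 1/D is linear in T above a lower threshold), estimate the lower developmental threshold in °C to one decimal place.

10.1 °C

Under the model K = D·(T − T_b), so D₁·(T₁ − T_b) = D₂·(T₂ − T_b).
26.8·(19.1 − T_b) = 15.8·(25.4 − T_b)
T_b = (26.8·19.1 − 15.8·25.4) / (26.8 − 15.8) = 110.56 / 11.0 = 10.051 °C ≈ 10.1 °C.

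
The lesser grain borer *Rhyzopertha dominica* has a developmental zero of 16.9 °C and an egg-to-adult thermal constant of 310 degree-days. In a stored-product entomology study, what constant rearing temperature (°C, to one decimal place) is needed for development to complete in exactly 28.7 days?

Required daily accumulation = 310 / 28.7 = 10.801 DD/day.
T = T_base + 10.801 = 16.9 + 10.801 = 27.701 ≈ 27.7 °C.

27.7 °C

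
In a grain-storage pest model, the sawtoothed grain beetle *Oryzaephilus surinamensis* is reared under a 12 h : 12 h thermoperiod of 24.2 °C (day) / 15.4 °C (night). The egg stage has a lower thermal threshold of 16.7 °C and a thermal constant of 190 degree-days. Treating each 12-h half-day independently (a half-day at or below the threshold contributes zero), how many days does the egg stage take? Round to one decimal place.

Day half: max(0, 24.2 − 16.7) × 0.5 = 7.5 × 0.5 = 3.75 DD.
Night half: max(0, 15.4 − 16.7) × 0.5 = 0.0 × 0.5 = 0.00 DD.
Per 24 h: 3.75 DD/day.
Duration = 190 / 3.75 = 50.667 ≈ 50.7 days.

50.7 days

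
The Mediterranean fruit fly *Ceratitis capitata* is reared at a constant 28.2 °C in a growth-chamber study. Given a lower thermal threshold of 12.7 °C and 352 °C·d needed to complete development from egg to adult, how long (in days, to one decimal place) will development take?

Daily accumulation = 28.2 − 12.7 = 15.5 DD/day.
Duration = 352 / 15.5 = 22.710 ≈ 22.7 days.

22.7 days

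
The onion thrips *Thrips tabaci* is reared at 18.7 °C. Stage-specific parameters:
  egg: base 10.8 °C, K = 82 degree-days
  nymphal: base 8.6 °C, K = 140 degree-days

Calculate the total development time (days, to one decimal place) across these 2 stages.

24.2 days

egg: 82 / (18.7 − 10.8) = 82 / 7.9 = 10.380 d.
nymphal: 140 / (18.7 − 8.6) = 140 / 10.1 = 13.861 d.
Sum = 24.241 ≈ 24.2 days.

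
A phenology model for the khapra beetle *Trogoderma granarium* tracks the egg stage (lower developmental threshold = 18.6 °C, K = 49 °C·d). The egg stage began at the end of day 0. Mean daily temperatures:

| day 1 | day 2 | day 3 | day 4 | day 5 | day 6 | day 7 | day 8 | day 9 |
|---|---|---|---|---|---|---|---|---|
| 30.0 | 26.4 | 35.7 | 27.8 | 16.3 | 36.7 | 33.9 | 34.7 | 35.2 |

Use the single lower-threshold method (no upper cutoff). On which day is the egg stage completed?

Daily DD above 18.6 °C: 11.4, 7.8, 17.1, 9.2, 0.0, 18.1, 15.3, 16.1, 16.6.
Cumulative: 11.4, 19.2, 36.3, 45.5, 45.5, 63.6, 78.9, 95.0, 111.6.
The total first reaches 49 DD on day 6.

day 6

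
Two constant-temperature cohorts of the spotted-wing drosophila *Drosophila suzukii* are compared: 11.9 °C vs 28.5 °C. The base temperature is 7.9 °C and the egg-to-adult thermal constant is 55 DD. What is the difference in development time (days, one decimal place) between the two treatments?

At 11.9 °C: 55 / (11.9 − 7.9) = 55 / 4.0 = 13.750 d.
At 28.5 °C: 55 / (28.5 − 7.9) = 55 / 20.6 = 2.670 d.
Difference = |13.750 − 2.670| = 11.080 ≈ 11.1 days.

11.1 days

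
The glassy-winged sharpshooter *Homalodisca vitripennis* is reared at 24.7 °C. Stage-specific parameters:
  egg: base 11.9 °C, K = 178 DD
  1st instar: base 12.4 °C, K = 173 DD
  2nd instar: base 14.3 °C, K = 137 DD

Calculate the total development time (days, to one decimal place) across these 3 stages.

egg: 178 / (24.7 − 11.9) = 178 / 12.8 = 13.906 d.
1st instar: 173 / (24.7 − 12.4) = 173 / 12.3 = 14.065 d.
2nd instar: 137 / (24.7 − 14.3) = 137 / 10.4 = 13.173 d.
Sum = 41.144 ≈ 41.1 days.

41.1 days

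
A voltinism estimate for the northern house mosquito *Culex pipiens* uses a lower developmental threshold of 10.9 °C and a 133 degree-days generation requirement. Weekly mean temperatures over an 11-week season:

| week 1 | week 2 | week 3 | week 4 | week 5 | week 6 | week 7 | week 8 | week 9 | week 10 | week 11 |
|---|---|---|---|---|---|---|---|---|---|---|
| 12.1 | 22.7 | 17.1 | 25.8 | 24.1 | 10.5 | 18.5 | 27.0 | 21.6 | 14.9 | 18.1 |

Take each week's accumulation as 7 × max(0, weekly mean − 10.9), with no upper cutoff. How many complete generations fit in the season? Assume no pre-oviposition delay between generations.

Weekly DD (7 × max(0, T̄ − 10.9)): 8.4, 82.6, 43.4, 104.3, 92.4, 0.0, 53.2, 112.7, 74.9, 28.0, 50.4.
Season total = 650.3 DD.
Complete generations = ⌊650.3 / 133⌋ = 4.

4 generations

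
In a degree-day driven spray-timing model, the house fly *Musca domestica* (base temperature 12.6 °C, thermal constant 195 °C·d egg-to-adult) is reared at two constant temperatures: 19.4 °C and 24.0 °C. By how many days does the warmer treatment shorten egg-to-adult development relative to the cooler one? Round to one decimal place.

At 19.4 °C: 195 / (19.4 − 12.6) = 195 / 6.8 = 28.676 d.
At 24.0 °C: 195 / (24.0 − 12.6) = 195 / 11.4 = 17.105 d.
Difference = |28.676 − 17.105| = 11.571 ≈ 11.6 days.

11.6 days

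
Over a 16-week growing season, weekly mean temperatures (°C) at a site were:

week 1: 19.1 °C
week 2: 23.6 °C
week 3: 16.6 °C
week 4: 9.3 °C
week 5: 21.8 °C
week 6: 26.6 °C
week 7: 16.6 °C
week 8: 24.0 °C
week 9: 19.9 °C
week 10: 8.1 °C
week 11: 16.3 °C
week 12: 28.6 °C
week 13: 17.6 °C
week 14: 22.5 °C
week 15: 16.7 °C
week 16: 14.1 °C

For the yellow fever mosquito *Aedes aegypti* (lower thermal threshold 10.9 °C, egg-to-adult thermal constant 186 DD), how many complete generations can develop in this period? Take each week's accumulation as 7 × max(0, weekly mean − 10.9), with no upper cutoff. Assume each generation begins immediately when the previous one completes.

4 generations

Weekly DD (7 × max(0, T̄ − 10.9)): 57.4, 88.9, 39.9, 0.0, 76.3, 109.9, 39.9, 91.7, 63.0, 0.0, 37.8, 123.9, 46.9, 81.2, 40.6, 22.4.
Season total = 919.8 DD.
Complete generations = ⌊919.8 / 186⌋ = 4.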